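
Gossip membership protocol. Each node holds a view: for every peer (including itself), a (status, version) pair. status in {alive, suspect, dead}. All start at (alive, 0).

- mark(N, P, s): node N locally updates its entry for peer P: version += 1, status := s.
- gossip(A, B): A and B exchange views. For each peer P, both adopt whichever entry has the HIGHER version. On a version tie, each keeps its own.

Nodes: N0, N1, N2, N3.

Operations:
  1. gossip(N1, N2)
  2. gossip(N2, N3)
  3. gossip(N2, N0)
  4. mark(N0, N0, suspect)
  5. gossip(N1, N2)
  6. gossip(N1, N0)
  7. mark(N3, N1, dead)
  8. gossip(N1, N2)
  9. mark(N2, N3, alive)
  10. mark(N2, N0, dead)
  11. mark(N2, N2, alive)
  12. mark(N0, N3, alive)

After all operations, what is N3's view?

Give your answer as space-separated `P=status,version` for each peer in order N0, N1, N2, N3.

Op 1: gossip N1<->N2 -> N1.N0=(alive,v0) N1.N1=(alive,v0) N1.N2=(alive,v0) N1.N3=(alive,v0) | N2.N0=(alive,v0) N2.N1=(alive,v0) N2.N2=(alive,v0) N2.N3=(alive,v0)
Op 2: gossip N2<->N3 -> N2.N0=(alive,v0) N2.N1=(alive,v0) N2.N2=(alive,v0) N2.N3=(alive,v0) | N3.N0=(alive,v0) N3.N1=(alive,v0) N3.N2=(alive,v0) N3.N3=(alive,v0)
Op 3: gossip N2<->N0 -> N2.N0=(alive,v0) N2.N1=(alive,v0) N2.N2=(alive,v0) N2.N3=(alive,v0) | N0.N0=(alive,v0) N0.N1=(alive,v0) N0.N2=(alive,v0) N0.N3=(alive,v0)
Op 4: N0 marks N0=suspect -> (suspect,v1)
Op 5: gossip N1<->N2 -> N1.N0=(alive,v0) N1.N1=(alive,v0) N1.N2=(alive,v0) N1.N3=(alive,v0) | N2.N0=(alive,v0) N2.N1=(alive,v0) N2.N2=(alive,v0) N2.N3=(alive,v0)
Op 6: gossip N1<->N0 -> N1.N0=(suspect,v1) N1.N1=(alive,v0) N1.N2=(alive,v0) N1.N3=(alive,v0) | N0.N0=(suspect,v1) N0.N1=(alive,v0) N0.N2=(alive,v0) N0.N3=(alive,v0)
Op 7: N3 marks N1=dead -> (dead,v1)
Op 8: gossip N1<->N2 -> N1.N0=(suspect,v1) N1.N1=(alive,v0) N1.N2=(alive,v0) N1.N3=(alive,v0) | N2.N0=(suspect,v1) N2.N1=(alive,v0) N2.N2=(alive,v0) N2.N3=(alive,v0)
Op 9: N2 marks N3=alive -> (alive,v1)
Op 10: N2 marks N0=dead -> (dead,v2)
Op 11: N2 marks N2=alive -> (alive,v1)
Op 12: N0 marks N3=alive -> (alive,v1)

Answer: N0=alive,0 N1=dead,1 N2=alive,0 N3=alive,0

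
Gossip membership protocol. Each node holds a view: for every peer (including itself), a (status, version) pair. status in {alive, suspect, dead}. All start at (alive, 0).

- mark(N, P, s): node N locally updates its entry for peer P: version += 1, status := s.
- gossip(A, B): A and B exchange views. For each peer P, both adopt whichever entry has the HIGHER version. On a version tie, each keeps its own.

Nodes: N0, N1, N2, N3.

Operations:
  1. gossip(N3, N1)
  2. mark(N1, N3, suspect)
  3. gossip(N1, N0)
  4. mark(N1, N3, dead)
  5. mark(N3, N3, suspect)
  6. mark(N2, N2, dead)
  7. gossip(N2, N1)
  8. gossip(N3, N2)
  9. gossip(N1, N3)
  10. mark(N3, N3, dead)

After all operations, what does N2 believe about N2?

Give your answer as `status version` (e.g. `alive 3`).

Answer: dead 1

Derivation:
Op 1: gossip N3<->N1 -> N3.N0=(alive,v0) N3.N1=(alive,v0) N3.N2=(alive,v0) N3.N3=(alive,v0) | N1.N0=(alive,v0) N1.N1=(alive,v0) N1.N2=(alive,v0) N1.N3=(alive,v0)
Op 2: N1 marks N3=suspect -> (suspect,v1)
Op 3: gossip N1<->N0 -> N1.N0=(alive,v0) N1.N1=(alive,v0) N1.N2=(alive,v0) N1.N3=(suspect,v1) | N0.N0=(alive,v0) N0.N1=(alive,v0) N0.N2=(alive,v0) N0.N3=(suspect,v1)
Op 4: N1 marks N3=dead -> (dead,v2)
Op 5: N3 marks N3=suspect -> (suspect,v1)
Op 6: N2 marks N2=dead -> (dead,v1)
Op 7: gossip N2<->N1 -> N2.N0=(alive,v0) N2.N1=(alive,v0) N2.N2=(dead,v1) N2.N3=(dead,v2) | N1.N0=(alive,v0) N1.N1=(alive,v0) N1.N2=(dead,v1) N1.N3=(dead,v2)
Op 8: gossip N3<->N2 -> N3.N0=(alive,v0) N3.N1=(alive,v0) N3.N2=(dead,v1) N3.N3=(dead,v2) | N2.N0=(alive,v0) N2.N1=(alive,v0) N2.N2=(dead,v1) N2.N3=(dead,v2)
Op 9: gossip N1<->N3 -> N1.N0=(alive,v0) N1.N1=(alive,v0) N1.N2=(dead,v1) N1.N3=(dead,v2) | N3.N0=(alive,v0) N3.N1=(alive,v0) N3.N2=(dead,v1) N3.N3=(dead,v2)
Op 10: N3 marks N3=dead -> (dead,v3)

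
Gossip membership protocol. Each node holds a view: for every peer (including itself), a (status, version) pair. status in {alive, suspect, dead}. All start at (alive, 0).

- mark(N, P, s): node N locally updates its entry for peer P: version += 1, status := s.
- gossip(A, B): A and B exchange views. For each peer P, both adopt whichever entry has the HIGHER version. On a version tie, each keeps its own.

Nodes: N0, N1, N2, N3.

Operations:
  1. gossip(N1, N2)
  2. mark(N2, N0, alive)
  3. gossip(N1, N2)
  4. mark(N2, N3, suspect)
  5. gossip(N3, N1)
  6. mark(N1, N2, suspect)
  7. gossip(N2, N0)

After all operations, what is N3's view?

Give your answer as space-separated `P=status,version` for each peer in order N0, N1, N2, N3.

Answer: N0=alive,1 N1=alive,0 N2=alive,0 N3=alive,0

Derivation:
Op 1: gossip N1<->N2 -> N1.N0=(alive,v0) N1.N1=(alive,v0) N1.N2=(alive,v0) N1.N3=(alive,v0) | N2.N0=(alive,v0) N2.N1=(alive,v0) N2.N2=(alive,v0) N2.N3=(alive,v0)
Op 2: N2 marks N0=alive -> (alive,v1)
Op 3: gossip N1<->N2 -> N1.N0=(alive,v1) N1.N1=(alive,v0) N1.N2=(alive,v0) N1.N3=(alive,v0) | N2.N0=(alive,v1) N2.N1=(alive,v0) N2.N2=(alive,v0) N2.N3=(alive,v0)
Op 4: N2 marks N3=suspect -> (suspect,v1)
Op 5: gossip N3<->N1 -> N3.N0=(alive,v1) N3.N1=(alive,v0) N3.N2=(alive,v0) N3.N3=(alive,v0) | N1.N0=(alive,v1) N1.N1=(alive,v0) N1.N2=(alive,v0) N1.N3=(alive,v0)
Op 6: N1 marks N2=suspect -> (suspect,v1)
Op 7: gossip N2<->N0 -> N2.N0=(alive,v1) N2.N1=(alive,v0) N2.N2=(alive,v0) N2.N3=(suspect,v1) | N0.N0=(alive,v1) N0.N1=(alive,v0) N0.N2=(alive,v0) N0.N3=(suspect,v1)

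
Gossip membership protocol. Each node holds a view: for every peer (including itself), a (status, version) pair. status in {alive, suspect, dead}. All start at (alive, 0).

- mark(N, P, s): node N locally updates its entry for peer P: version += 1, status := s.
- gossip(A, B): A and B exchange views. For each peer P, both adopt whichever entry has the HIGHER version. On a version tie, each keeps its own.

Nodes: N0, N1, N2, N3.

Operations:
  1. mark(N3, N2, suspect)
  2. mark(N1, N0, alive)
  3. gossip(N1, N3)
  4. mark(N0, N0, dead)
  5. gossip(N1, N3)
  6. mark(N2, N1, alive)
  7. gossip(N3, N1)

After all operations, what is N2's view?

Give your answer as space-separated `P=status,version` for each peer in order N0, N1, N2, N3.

Answer: N0=alive,0 N1=alive,1 N2=alive,0 N3=alive,0

Derivation:
Op 1: N3 marks N2=suspect -> (suspect,v1)
Op 2: N1 marks N0=alive -> (alive,v1)
Op 3: gossip N1<->N3 -> N1.N0=(alive,v1) N1.N1=(alive,v0) N1.N2=(suspect,v1) N1.N3=(alive,v0) | N3.N0=(alive,v1) N3.N1=(alive,v0) N3.N2=(suspect,v1) N3.N3=(alive,v0)
Op 4: N0 marks N0=dead -> (dead,v1)
Op 5: gossip N1<->N3 -> N1.N0=(alive,v1) N1.N1=(alive,v0) N1.N2=(suspect,v1) N1.N3=(alive,v0) | N3.N0=(alive,v1) N3.N1=(alive,v0) N3.N2=(suspect,v1) N3.N3=(alive,v0)
Op 6: N2 marks N1=alive -> (alive,v1)
Op 7: gossip N3<->N1 -> N3.N0=(alive,v1) N3.N1=(alive,v0) N3.N2=(suspect,v1) N3.N3=(alive,v0) | N1.N0=(alive,v1) N1.N1=(alive,v0) N1.N2=(suspect,v1) N1.N3=(alive,v0)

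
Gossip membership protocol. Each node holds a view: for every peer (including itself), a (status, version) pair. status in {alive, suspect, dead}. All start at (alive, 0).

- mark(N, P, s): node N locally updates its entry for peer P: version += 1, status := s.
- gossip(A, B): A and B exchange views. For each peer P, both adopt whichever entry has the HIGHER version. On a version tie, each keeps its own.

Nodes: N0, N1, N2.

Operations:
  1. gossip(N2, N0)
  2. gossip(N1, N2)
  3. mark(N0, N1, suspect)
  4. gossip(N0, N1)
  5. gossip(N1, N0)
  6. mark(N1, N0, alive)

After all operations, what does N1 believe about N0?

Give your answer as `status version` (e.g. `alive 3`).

Answer: alive 1

Derivation:
Op 1: gossip N2<->N0 -> N2.N0=(alive,v0) N2.N1=(alive,v0) N2.N2=(alive,v0) | N0.N0=(alive,v0) N0.N1=(alive,v0) N0.N2=(alive,v0)
Op 2: gossip N1<->N2 -> N1.N0=(alive,v0) N1.N1=(alive,v0) N1.N2=(alive,v0) | N2.N0=(alive,v0) N2.N1=(alive,v0) N2.N2=(alive,v0)
Op 3: N0 marks N1=suspect -> (suspect,v1)
Op 4: gossip N0<->N1 -> N0.N0=(alive,v0) N0.N1=(suspect,v1) N0.N2=(alive,v0) | N1.N0=(alive,v0) N1.N1=(suspect,v1) N1.N2=(alive,v0)
Op 5: gossip N1<->N0 -> N1.N0=(alive,v0) N1.N1=(suspect,v1) N1.N2=(alive,v0) | N0.N0=(alive,v0) N0.N1=(suspect,v1) N0.N2=(alive,v0)
Op 6: N1 marks N0=alive -> (alive,v1)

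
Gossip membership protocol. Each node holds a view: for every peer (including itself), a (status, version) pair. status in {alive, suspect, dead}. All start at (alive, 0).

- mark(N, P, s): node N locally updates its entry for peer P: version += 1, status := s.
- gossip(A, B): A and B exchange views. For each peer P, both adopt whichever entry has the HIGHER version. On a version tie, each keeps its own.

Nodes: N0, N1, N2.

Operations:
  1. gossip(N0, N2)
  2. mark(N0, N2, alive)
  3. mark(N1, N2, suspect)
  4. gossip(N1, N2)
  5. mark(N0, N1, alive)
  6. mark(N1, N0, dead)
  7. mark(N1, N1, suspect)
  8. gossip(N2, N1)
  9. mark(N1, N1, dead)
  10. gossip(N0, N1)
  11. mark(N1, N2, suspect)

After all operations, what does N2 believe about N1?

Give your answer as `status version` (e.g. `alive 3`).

Op 1: gossip N0<->N2 -> N0.N0=(alive,v0) N0.N1=(alive,v0) N0.N2=(alive,v0) | N2.N0=(alive,v0) N2.N1=(alive,v0) N2.N2=(alive,v0)
Op 2: N0 marks N2=alive -> (alive,v1)
Op 3: N1 marks N2=suspect -> (suspect,v1)
Op 4: gossip N1<->N2 -> N1.N0=(alive,v0) N1.N1=(alive,v0) N1.N2=(suspect,v1) | N2.N0=(alive,v0) N2.N1=(alive,v0) N2.N2=(suspect,v1)
Op 5: N0 marks N1=alive -> (alive,v1)
Op 6: N1 marks N0=dead -> (dead,v1)
Op 7: N1 marks N1=suspect -> (suspect,v1)
Op 8: gossip N2<->N1 -> N2.N0=(dead,v1) N2.N1=(suspect,v1) N2.N2=(suspect,v1) | N1.N0=(dead,v1) N1.N1=(suspect,v1) N1.N2=(suspect,v1)
Op 9: N1 marks N1=dead -> (dead,v2)
Op 10: gossip N0<->N1 -> N0.N0=(dead,v1) N0.N1=(dead,v2) N0.N2=(alive,v1) | N1.N0=(dead,v1) N1.N1=(dead,v2) N1.N2=(suspect,v1)
Op 11: N1 marks N2=suspect -> (suspect,v2)

Answer: suspect 1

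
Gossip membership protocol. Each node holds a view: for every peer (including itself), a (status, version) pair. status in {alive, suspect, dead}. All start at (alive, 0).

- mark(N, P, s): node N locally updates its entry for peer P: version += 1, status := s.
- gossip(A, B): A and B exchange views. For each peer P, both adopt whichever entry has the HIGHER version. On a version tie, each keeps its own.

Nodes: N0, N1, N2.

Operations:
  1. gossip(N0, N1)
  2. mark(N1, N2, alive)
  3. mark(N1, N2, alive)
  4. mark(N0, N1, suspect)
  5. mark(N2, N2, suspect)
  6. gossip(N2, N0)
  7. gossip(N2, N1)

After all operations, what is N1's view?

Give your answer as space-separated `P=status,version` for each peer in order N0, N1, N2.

Answer: N0=alive,0 N1=suspect,1 N2=alive,2

Derivation:
Op 1: gossip N0<->N1 -> N0.N0=(alive,v0) N0.N1=(alive,v0) N0.N2=(alive,v0) | N1.N0=(alive,v0) N1.N1=(alive,v0) N1.N2=(alive,v0)
Op 2: N1 marks N2=alive -> (alive,v1)
Op 3: N1 marks N2=alive -> (alive,v2)
Op 4: N0 marks N1=suspect -> (suspect,v1)
Op 5: N2 marks N2=suspect -> (suspect,v1)
Op 6: gossip N2<->N0 -> N2.N0=(alive,v0) N2.N1=(suspect,v1) N2.N2=(suspect,v1) | N0.N0=(alive,v0) N0.N1=(suspect,v1) N0.N2=(suspect,v1)
Op 7: gossip N2<->N1 -> N2.N0=(alive,v0) N2.N1=(suspect,v1) N2.N2=(alive,v2) | N1.N0=(alive,v0) N1.N1=(suspect,v1) N1.N2=(alive,v2)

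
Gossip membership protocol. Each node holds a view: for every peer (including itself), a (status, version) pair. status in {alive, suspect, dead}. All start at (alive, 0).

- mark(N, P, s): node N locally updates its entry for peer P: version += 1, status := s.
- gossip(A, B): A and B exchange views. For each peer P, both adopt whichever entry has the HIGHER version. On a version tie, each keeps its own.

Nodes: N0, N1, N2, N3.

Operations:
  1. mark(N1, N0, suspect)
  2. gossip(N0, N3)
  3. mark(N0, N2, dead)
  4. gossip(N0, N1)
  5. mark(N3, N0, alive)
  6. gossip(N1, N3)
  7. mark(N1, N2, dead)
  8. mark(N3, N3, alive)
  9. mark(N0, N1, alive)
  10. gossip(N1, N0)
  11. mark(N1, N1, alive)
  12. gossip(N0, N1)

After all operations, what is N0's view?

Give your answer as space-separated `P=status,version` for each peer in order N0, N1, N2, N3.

Op 1: N1 marks N0=suspect -> (suspect,v1)
Op 2: gossip N0<->N3 -> N0.N0=(alive,v0) N0.N1=(alive,v0) N0.N2=(alive,v0) N0.N3=(alive,v0) | N3.N0=(alive,v0) N3.N1=(alive,v0) N3.N2=(alive,v0) N3.N3=(alive,v0)
Op 3: N0 marks N2=dead -> (dead,v1)
Op 4: gossip N0<->N1 -> N0.N0=(suspect,v1) N0.N1=(alive,v0) N0.N2=(dead,v1) N0.N3=(alive,v0) | N1.N0=(suspect,v1) N1.N1=(alive,v0) N1.N2=(dead,v1) N1.N3=(alive,v0)
Op 5: N3 marks N0=alive -> (alive,v1)
Op 6: gossip N1<->N3 -> N1.N0=(suspect,v1) N1.N1=(alive,v0) N1.N2=(dead,v1) N1.N3=(alive,v0) | N3.N0=(alive,v1) N3.N1=(alive,v0) N3.N2=(dead,v1) N3.N3=(alive,v0)
Op 7: N1 marks N2=dead -> (dead,v2)
Op 8: N3 marks N3=alive -> (alive,v1)
Op 9: N0 marks N1=alive -> (alive,v1)
Op 10: gossip N1<->N0 -> N1.N0=(suspect,v1) N1.N1=(alive,v1) N1.N2=(dead,v2) N1.N3=(alive,v0) | N0.N0=(suspect,v1) N0.N1=(alive,v1) N0.N2=(dead,v2) N0.N3=(alive,v0)
Op 11: N1 marks N1=alive -> (alive,v2)
Op 12: gossip N0<->N1 -> N0.N0=(suspect,v1) N0.N1=(alive,v2) N0.N2=(dead,v2) N0.N3=(alive,v0) | N1.N0=(suspect,v1) N1.N1=(alive,v2) N1.N2=(dead,v2) N1.N3=(alive,v0)

Answer: N0=suspect,1 N1=alive,2 N2=dead,2 N3=alive,0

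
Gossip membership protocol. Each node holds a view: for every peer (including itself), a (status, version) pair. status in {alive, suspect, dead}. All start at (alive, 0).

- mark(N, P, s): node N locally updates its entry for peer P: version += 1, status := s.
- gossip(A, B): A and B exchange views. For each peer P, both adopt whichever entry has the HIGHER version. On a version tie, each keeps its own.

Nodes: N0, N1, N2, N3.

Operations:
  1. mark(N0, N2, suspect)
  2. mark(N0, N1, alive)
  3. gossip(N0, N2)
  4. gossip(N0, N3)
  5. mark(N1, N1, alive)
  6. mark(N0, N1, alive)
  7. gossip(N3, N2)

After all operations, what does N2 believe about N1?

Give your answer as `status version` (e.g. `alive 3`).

Answer: alive 1

Derivation:
Op 1: N0 marks N2=suspect -> (suspect,v1)
Op 2: N0 marks N1=alive -> (alive,v1)
Op 3: gossip N0<->N2 -> N0.N0=(alive,v0) N0.N1=(alive,v1) N0.N2=(suspect,v1) N0.N3=(alive,v0) | N2.N0=(alive,v0) N2.N1=(alive,v1) N2.N2=(suspect,v1) N2.N3=(alive,v0)
Op 4: gossip N0<->N3 -> N0.N0=(alive,v0) N0.N1=(alive,v1) N0.N2=(suspect,v1) N0.N3=(alive,v0) | N3.N0=(alive,v0) N3.N1=(alive,v1) N3.N2=(suspect,v1) N3.N3=(alive,v0)
Op 5: N1 marks N1=alive -> (alive,v1)
Op 6: N0 marks N1=alive -> (alive,v2)
Op 7: gossip N3<->N2 -> N3.N0=(alive,v0) N3.N1=(alive,v1) N3.N2=(suspect,v1) N3.N3=(alive,v0) | N2.N0=(alive,v0) N2.N1=(alive,v1) N2.N2=(suspect,v1) N2.N3=(alive,v0)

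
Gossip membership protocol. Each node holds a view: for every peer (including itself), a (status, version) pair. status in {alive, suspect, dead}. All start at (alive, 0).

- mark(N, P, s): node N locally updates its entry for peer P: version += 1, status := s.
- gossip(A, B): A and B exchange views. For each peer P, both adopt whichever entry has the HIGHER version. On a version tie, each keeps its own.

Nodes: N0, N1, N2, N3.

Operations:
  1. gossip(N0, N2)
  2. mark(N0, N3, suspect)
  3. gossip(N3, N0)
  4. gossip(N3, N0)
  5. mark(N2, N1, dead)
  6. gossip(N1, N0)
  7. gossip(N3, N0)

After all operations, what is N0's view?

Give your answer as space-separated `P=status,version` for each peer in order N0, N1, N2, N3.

Op 1: gossip N0<->N2 -> N0.N0=(alive,v0) N0.N1=(alive,v0) N0.N2=(alive,v0) N0.N3=(alive,v0) | N2.N0=(alive,v0) N2.N1=(alive,v0) N2.N2=(alive,v0) N2.N3=(alive,v0)
Op 2: N0 marks N3=suspect -> (suspect,v1)
Op 3: gossip N3<->N0 -> N3.N0=(alive,v0) N3.N1=(alive,v0) N3.N2=(alive,v0) N3.N3=(suspect,v1) | N0.N0=(alive,v0) N0.N1=(alive,v0) N0.N2=(alive,v0) N0.N3=(suspect,v1)
Op 4: gossip N3<->N0 -> N3.N0=(alive,v0) N3.N1=(alive,v0) N3.N2=(alive,v0) N3.N3=(suspect,v1) | N0.N0=(alive,v0) N0.N1=(alive,v0) N0.N2=(alive,v0) N0.N3=(suspect,v1)
Op 5: N2 marks N1=dead -> (dead,v1)
Op 6: gossip N1<->N0 -> N1.N0=(alive,v0) N1.N1=(alive,v0) N1.N2=(alive,v0) N1.N3=(suspect,v1) | N0.N0=(alive,v0) N0.N1=(alive,v0) N0.N2=(alive,v0) N0.N3=(suspect,v1)
Op 7: gossip N3<->N0 -> N3.N0=(alive,v0) N3.N1=(alive,v0) N3.N2=(alive,v0) N3.N3=(suspect,v1) | N0.N0=(alive,v0) N0.N1=(alive,v0) N0.N2=(alive,v0) N0.N3=(suspect,v1)

Answer: N0=alive,0 N1=alive,0 N2=alive,0 N3=suspect,1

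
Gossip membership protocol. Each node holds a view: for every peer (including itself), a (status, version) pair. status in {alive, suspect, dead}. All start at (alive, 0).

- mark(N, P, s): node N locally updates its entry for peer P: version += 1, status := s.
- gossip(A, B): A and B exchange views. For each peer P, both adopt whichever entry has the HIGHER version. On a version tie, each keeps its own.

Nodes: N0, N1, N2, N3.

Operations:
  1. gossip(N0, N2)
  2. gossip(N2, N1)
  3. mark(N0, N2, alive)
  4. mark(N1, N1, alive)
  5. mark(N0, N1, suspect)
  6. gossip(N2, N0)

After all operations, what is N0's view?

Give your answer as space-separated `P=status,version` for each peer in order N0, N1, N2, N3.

Answer: N0=alive,0 N1=suspect,1 N2=alive,1 N3=alive,0

Derivation:
Op 1: gossip N0<->N2 -> N0.N0=(alive,v0) N0.N1=(alive,v0) N0.N2=(alive,v0) N0.N3=(alive,v0) | N2.N0=(alive,v0) N2.N1=(alive,v0) N2.N2=(alive,v0) N2.N3=(alive,v0)
Op 2: gossip N2<->N1 -> N2.N0=(alive,v0) N2.N1=(alive,v0) N2.N2=(alive,v0) N2.N3=(alive,v0) | N1.N0=(alive,v0) N1.N1=(alive,v0) N1.N2=(alive,v0) N1.N3=(alive,v0)
Op 3: N0 marks N2=alive -> (alive,v1)
Op 4: N1 marks N1=alive -> (alive,v1)
Op 5: N0 marks N1=suspect -> (suspect,v1)
Op 6: gossip N2<->N0 -> N2.N0=(alive,v0) N2.N1=(suspect,v1) N2.N2=(alive,v1) N2.N3=(alive,v0) | N0.N0=(alive,v0) N0.N1=(suspect,v1) N0.N2=(alive,v1) N0.N3=(alive,v0)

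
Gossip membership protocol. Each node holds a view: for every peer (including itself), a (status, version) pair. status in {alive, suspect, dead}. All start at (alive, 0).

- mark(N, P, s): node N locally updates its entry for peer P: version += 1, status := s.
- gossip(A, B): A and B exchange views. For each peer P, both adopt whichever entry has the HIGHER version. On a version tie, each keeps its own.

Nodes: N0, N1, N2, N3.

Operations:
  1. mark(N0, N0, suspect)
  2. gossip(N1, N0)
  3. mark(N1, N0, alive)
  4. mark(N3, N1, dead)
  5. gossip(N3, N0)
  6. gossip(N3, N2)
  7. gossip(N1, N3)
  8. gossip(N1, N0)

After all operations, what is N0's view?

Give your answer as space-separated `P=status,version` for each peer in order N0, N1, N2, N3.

Op 1: N0 marks N0=suspect -> (suspect,v1)
Op 2: gossip N1<->N0 -> N1.N0=(suspect,v1) N1.N1=(alive,v0) N1.N2=(alive,v0) N1.N3=(alive,v0) | N0.N0=(suspect,v1) N0.N1=(alive,v0) N0.N2=(alive,v0) N0.N3=(alive,v0)
Op 3: N1 marks N0=alive -> (alive,v2)
Op 4: N3 marks N1=dead -> (dead,v1)
Op 5: gossip N3<->N0 -> N3.N0=(suspect,v1) N3.N1=(dead,v1) N3.N2=(alive,v0) N3.N3=(alive,v0) | N0.N0=(suspect,v1) N0.N1=(dead,v1) N0.N2=(alive,v0) N0.N3=(alive,v0)
Op 6: gossip N3<->N2 -> N3.N0=(suspect,v1) N3.N1=(dead,v1) N3.N2=(alive,v0) N3.N3=(alive,v0) | N2.N0=(suspect,v1) N2.N1=(dead,v1) N2.N2=(alive,v0) N2.N3=(alive,v0)
Op 7: gossip N1<->N3 -> N1.N0=(alive,v2) N1.N1=(dead,v1) N1.N2=(alive,v0) N1.N3=(alive,v0) | N3.N0=(alive,v2) N3.N1=(dead,v1) N3.N2=(alive,v0) N3.N3=(alive,v0)
Op 8: gossip N1<->N0 -> N1.N0=(alive,v2) N1.N1=(dead,v1) N1.N2=(alive,v0) N1.N3=(alive,v0) | N0.N0=(alive,v2) N0.N1=(dead,v1) N0.N2=(alive,v0) N0.N3=(alive,v0)

Answer: N0=alive,2 N1=dead,1 N2=alive,0 N3=alive,0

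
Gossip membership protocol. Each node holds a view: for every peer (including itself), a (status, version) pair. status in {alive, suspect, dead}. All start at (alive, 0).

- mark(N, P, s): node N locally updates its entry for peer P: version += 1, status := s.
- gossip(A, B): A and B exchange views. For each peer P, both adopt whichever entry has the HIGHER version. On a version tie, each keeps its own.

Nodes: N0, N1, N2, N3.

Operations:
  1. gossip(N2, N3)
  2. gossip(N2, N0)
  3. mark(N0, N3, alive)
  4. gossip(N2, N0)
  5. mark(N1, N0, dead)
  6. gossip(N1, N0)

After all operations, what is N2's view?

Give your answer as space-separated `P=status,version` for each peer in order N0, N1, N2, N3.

Answer: N0=alive,0 N1=alive,0 N2=alive,0 N3=alive,1

Derivation:
Op 1: gossip N2<->N3 -> N2.N0=(alive,v0) N2.N1=(alive,v0) N2.N2=(alive,v0) N2.N3=(alive,v0) | N3.N0=(alive,v0) N3.N1=(alive,v0) N3.N2=(alive,v0) N3.N3=(alive,v0)
Op 2: gossip N2<->N0 -> N2.N0=(alive,v0) N2.N1=(alive,v0) N2.N2=(alive,v0) N2.N3=(alive,v0) | N0.N0=(alive,v0) N0.N1=(alive,v0) N0.N2=(alive,v0) N0.N3=(alive,v0)
Op 3: N0 marks N3=alive -> (alive,v1)
Op 4: gossip N2<->N0 -> N2.N0=(alive,v0) N2.N1=(alive,v0) N2.N2=(alive,v0) N2.N3=(alive,v1) | N0.N0=(alive,v0) N0.N1=(alive,v0) N0.N2=(alive,v0) N0.N3=(alive,v1)
Op 5: N1 marks N0=dead -> (dead,v1)
Op 6: gossip N1<->N0 -> N1.N0=(dead,v1) N1.N1=(alive,v0) N1.N2=(alive,v0) N1.N3=(alive,v1) | N0.N0=(dead,v1) N0.N1=(alive,v0) N0.N2=(alive,v0) N0.N3=(alive,v1)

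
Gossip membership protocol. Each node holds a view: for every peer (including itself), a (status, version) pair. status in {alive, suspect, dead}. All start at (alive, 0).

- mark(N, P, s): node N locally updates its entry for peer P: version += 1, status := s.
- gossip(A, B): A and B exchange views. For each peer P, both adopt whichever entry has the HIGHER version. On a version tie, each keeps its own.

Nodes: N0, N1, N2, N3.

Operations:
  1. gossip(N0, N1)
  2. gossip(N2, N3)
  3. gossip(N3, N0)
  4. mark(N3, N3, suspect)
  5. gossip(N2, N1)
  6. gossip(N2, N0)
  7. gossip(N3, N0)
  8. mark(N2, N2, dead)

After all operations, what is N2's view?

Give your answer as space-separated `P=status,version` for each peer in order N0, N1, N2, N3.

Answer: N0=alive,0 N1=alive,0 N2=dead,1 N3=alive,0

Derivation:
Op 1: gossip N0<->N1 -> N0.N0=(alive,v0) N0.N1=(alive,v0) N0.N2=(alive,v0) N0.N3=(alive,v0) | N1.N0=(alive,v0) N1.N1=(alive,v0) N1.N2=(alive,v0) N1.N3=(alive,v0)
Op 2: gossip N2<->N3 -> N2.N0=(alive,v0) N2.N1=(alive,v0) N2.N2=(alive,v0) N2.N3=(alive,v0) | N3.N0=(alive,v0) N3.N1=(alive,v0) N3.N2=(alive,v0) N3.N3=(alive,v0)
Op 3: gossip N3<->N0 -> N3.N0=(alive,v0) N3.N1=(alive,v0) N3.N2=(alive,v0) N3.N3=(alive,v0) | N0.N0=(alive,v0) N0.N1=(alive,v0) N0.N2=(alive,v0) N0.N3=(alive,v0)
Op 4: N3 marks N3=suspect -> (suspect,v1)
Op 5: gossip N2<->N1 -> N2.N0=(alive,v0) N2.N1=(alive,v0) N2.N2=(alive,v0) N2.N3=(alive,v0) | N1.N0=(alive,v0) N1.N1=(alive,v0) N1.N2=(alive,v0) N1.N3=(alive,v0)
Op 6: gossip N2<->N0 -> N2.N0=(alive,v0) N2.N1=(alive,v0) N2.N2=(alive,v0) N2.N3=(alive,v0) | N0.N0=(alive,v0) N0.N1=(alive,v0) N0.N2=(alive,v0) N0.N3=(alive,v0)
Op 7: gossip N3<->N0 -> N3.N0=(alive,v0) N3.N1=(alive,v0) N3.N2=(alive,v0) N3.N3=(suspect,v1) | N0.N0=(alive,v0) N0.N1=(alive,v0) N0.N2=(alive,v0) N0.N3=(suspect,v1)
Op 8: N2 marks N2=dead -> (dead,v1)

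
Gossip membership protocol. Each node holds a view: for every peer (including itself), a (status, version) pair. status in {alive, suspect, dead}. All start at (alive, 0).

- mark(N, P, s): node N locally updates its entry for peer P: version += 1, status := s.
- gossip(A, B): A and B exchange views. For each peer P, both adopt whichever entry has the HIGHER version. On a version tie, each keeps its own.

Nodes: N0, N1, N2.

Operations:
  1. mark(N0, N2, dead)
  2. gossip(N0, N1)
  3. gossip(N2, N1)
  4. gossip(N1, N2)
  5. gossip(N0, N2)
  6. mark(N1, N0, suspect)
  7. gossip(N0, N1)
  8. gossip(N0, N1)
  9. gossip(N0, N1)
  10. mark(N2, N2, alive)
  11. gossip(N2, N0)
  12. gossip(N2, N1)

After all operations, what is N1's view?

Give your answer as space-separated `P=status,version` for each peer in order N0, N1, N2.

Answer: N0=suspect,1 N1=alive,0 N2=alive,2

Derivation:
Op 1: N0 marks N2=dead -> (dead,v1)
Op 2: gossip N0<->N1 -> N0.N0=(alive,v0) N0.N1=(alive,v0) N0.N2=(dead,v1) | N1.N0=(alive,v0) N1.N1=(alive,v0) N1.N2=(dead,v1)
Op 3: gossip N2<->N1 -> N2.N0=(alive,v0) N2.N1=(alive,v0) N2.N2=(dead,v1) | N1.N0=(alive,v0) N1.N1=(alive,v0) N1.N2=(dead,v1)
Op 4: gossip N1<->N2 -> N1.N0=(alive,v0) N1.N1=(alive,v0) N1.N2=(dead,v1) | N2.N0=(alive,v0) N2.N1=(alive,v0) N2.N2=(dead,v1)
Op 5: gossip N0<->N2 -> N0.N0=(alive,v0) N0.N1=(alive,v0) N0.N2=(dead,v1) | N2.N0=(alive,v0) N2.N1=(alive,v0) N2.N2=(dead,v1)
Op 6: N1 marks N0=suspect -> (suspect,v1)
Op 7: gossip N0<->N1 -> N0.N0=(suspect,v1) N0.N1=(alive,v0) N0.N2=(dead,v1) | N1.N0=(suspect,v1) N1.N1=(alive,v0) N1.N2=(dead,v1)
Op 8: gossip N0<->N1 -> N0.N0=(suspect,v1) N0.N1=(alive,v0) N0.N2=(dead,v1) | N1.N0=(suspect,v1) N1.N1=(alive,v0) N1.N2=(dead,v1)
Op 9: gossip N0<->N1 -> N0.N0=(suspect,v1) N0.N1=(alive,v0) N0.N2=(dead,v1) | N1.N0=(suspect,v1) N1.N1=(alive,v0) N1.N2=(dead,v1)
Op 10: N2 marks N2=alive -> (alive,v2)
Op 11: gossip N2<->N0 -> N2.N0=(suspect,v1) N2.N1=(alive,v0) N2.N2=(alive,v2) | N0.N0=(suspect,v1) N0.N1=(alive,v0) N0.N2=(alive,v2)
Op 12: gossip N2<->N1 -> N2.N0=(suspect,v1) N2.N1=(alive,v0) N2.N2=(alive,v2) | N1.N0=(suspect,v1) N1.N1=(alive,v0) N1.N2=(alive,v2)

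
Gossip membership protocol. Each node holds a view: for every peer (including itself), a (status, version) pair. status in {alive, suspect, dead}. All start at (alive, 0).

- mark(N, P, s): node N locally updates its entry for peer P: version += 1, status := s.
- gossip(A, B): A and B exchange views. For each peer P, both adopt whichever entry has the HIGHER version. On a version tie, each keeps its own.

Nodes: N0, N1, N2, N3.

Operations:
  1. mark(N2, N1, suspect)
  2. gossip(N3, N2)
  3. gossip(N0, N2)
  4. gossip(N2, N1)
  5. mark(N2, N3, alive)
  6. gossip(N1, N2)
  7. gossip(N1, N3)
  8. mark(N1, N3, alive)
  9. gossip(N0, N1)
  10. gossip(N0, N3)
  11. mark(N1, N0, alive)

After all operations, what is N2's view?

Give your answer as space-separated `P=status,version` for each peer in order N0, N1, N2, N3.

Answer: N0=alive,0 N1=suspect,1 N2=alive,0 N3=alive,1

Derivation:
Op 1: N2 marks N1=suspect -> (suspect,v1)
Op 2: gossip N3<->N2 -> N3.N0=(alive,v0) N3.N1=(suspect,v1) N3.N2=(alive,v0) N3.N3=(alive,v0) | N2.N0=(alive,v0) N2.N1=(suspect,v1) N2.N2=(alive,v0) N2.N3=(alive,v0)
Op 3: gossip N0<->N2 -> N0.N0=(alive,v0) N0.N1=(suspect,v1) N0.N2=(alive,v0) N0.N3=(alive,v0) | N2.N0=(alive,v0) N2.N1=(suspect,v1) N2.N2=(alive,v0) N2.N3=(alive,v0)
Op 4: gossip N2<->N1 -> N2.N0=(alive,v0) N2.N1=(suspect,v1) N2.N2=(alive,v0) N2.N3=(alive,v0) | N1.N0=(alive,v0) N1.N1=(suspect,v1) N1.N2=(alive,v0) N1.N3=(alive,v0)
Op 5: N2 marks N3=alive -> (alive,v1)
Op 6: gossip N1<->N2 -> N1.N0=(alive,v0) N1.N1=(suspect,v1) N1.N2=(alive,v0) N1.N3=(alive,v1) | N2.N0=(alive,v0) N2.N1=(suspect,v1) N2.N2=(alive,v0) N2.N3=(alive,v1)
Op 7: gossip N1<->N3 -> N1.N0=(alive,v0) N1.N1=(suspect,v1) N1.N2=(alive,v0) N1.N3=(alive,v1) | N3.N0=(alive,v0) N3.N1=(suspect,v1) N3.N2=(alive,v0) N3.N3=(alive,v1)
Op 8: N1 marks N3=alive -> (alive,v2)
Op 9: gossip N0<->N1 -> N0.N0=(alive,v0) N0.N1=(suspect,v1) N0.N2=(alive,v0) N0.N3=(alive,v2) | N1.N0=(alive,v0) N1.N1=(suspect,v1) N1.N2=(alive,v0) N1.N3=(alive,v2)
Op 10: gossip N0<->N3 -> N0.N0=(alive,v0) N0.N1=(suspect,v1) N0.N2=(alive,v0) N0.N3=(alive,v2) | N3.N0=(alive,v0) N3.N1=(suspect,v1) N3.N2=(alive,v0) N3.N3=(alive,v2)
Op 11: N1 marks N0=alive -> (alive,v1)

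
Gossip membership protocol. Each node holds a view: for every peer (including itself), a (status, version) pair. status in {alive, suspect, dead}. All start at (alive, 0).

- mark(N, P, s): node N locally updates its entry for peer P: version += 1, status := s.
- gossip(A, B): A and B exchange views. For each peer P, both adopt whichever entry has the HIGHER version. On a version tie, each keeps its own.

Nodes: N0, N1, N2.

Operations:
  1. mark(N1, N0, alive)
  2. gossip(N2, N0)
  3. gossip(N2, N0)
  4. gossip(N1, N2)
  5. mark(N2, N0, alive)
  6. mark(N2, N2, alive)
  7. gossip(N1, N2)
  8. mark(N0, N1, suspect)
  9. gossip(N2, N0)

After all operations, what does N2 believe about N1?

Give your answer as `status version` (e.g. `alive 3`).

Op 1: N1 marks N0=alive -> (alive,v1)
Op 2: gossip N2<->N0 -> N2.N0=(alive,v0) N2.N1=(alive,v0) N2.N2=(alive,v0) | N0.N0=(alive,v0) N0.N1=(alive,v0) N0.N2=(alive,v0)
Op 3: gossip N2<->N0 -> N2.N0=(alive,v0) N2.N1=(alive,v0) N2.N2=(alive,v0) | N0.N0=(alive,v0) N0.N1=(alive,v0) N0.N2=(alive,v0)
Op 4: gossip N1<->N2 -> N1.N0=(alive,v1) N1.N1=(alive,v0) N1.N2=(alive,v0) | N2.N0=(alive,v1) N2.N1=(alive,v0) N2.N2=(alive,v0)
Op 5: N2 marks N0=alive -> (alive,v2)
Op 6: N2 marks N2=alive -> (alive,v1)
Op 7: gossip N1<->N2 -> N1.N0=(alive,v2) N1.N1=(alive,v0) N1.N2=(alive,v1) | N2.N0=(alive,v2) N2.N1=(alive,v0) N2.N2=(alive,v1)
Op 8: N0 marks N1=suspect -> (suspect,v1)
Op 9: gossip N2<->N0 -> N2.N0=(alive,v2) N2.N1=(suspect,v1) N2.N2=(alive,v1) | N0.N0=(alive,v2) N0.N1=(suspect,v1) N0.N2=(alive,v1)

Answer: suspect 1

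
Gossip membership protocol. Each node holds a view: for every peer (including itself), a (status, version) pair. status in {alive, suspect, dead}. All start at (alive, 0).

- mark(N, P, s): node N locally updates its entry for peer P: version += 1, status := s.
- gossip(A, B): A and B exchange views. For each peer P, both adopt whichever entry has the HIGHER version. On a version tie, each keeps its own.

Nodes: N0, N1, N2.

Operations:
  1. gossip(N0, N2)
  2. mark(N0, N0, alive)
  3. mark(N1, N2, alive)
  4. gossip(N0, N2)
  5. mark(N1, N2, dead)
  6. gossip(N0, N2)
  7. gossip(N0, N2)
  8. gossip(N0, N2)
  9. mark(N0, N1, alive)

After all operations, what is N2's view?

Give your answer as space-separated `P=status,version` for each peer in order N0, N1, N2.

Answer: N0=alive,1 N1=alive,0 N2=alive,0

Derivation:
Op 1: gossip N0<->N2 -> N0.N0=(alive,v0) N0.N1=(alive,v0) N0.N2=(alive,v0) | N2.N0=(alive,v0) N2.N1=(alive,v0) N2.N2=(alive,v0)
Op 2: N0 marks N0=alive -> (alive,v1)
Op 3: N1 marks N2=alive -> (alive,v1)
Op 4: gossip N0<->N2 -> N0.N0=(alive,v1) N0.N1=(alive,v0) N0.N2=(alive,v0) | N2.N0=(alive,v1) N2.N1=(alive,v0) N2.N2=(alive,v0)
Op 5: N1 marks N2=dead -> (dead,v2)
Op 6: gossip N0<->N2 -> N0.N0=(alive,v1) N0.N1=(alive,v0) N0.N2=(alive,v0) | N2.N0=(alive,v1) N2.N1=(alive,v0) N2.N2=(alive,v0)
Op 7: gossip N0<->N2 -> N0.N0=(alive,v1) N0.N1=(alive,v0) N0.N2=(alive,v0) | N2.N0=(alive,v1) N2.N1=(alive,v0) N2.N2=(alive,v0)
Op 8: gossip N0<->N2 -> N0.N0=(alive,v1) N0.N1=(alive,v0) N0.N2=(alive,v0) | N2.N0=(alive,v1) N2.N1=(alive,v0) N2.N2=(alive,v0)
Op 9: N0 marks N1=alive -> (alive,v1)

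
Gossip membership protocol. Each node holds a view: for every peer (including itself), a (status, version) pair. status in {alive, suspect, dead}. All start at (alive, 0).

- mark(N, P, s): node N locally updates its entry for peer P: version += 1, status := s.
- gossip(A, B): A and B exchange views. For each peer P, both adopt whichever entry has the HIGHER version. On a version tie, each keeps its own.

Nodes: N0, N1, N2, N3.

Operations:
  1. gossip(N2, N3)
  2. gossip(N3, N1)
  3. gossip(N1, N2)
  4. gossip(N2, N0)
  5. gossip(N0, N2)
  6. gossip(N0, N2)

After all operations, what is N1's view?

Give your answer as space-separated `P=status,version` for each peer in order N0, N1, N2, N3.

Answer: N0=alive,0 N1=alive,0 N2=alive,0 N3=alive,0

Derivation:
Op 1: gossip N2<->N3 -> N2.N0=(alive,v0) N2.N1=(alive,v0) N2.N2=(alive,v0) N2.N3=(alive,v0) | N3.N0=(alive,v0) N3.N1=(alive,v0) N3.N2=(alive,v0) N3.N3=(alive,v0)
Op 2: gossip N3<->N1 -> N3.N0=(alive,v0) N3.N1=(alive,v0) N3.N2=(alive,v0) N3.N3=(alive,v0) | N1.N0=(alive,v0) N1.N1=(alive,v0) N1.N2=(alive,v0) N1.N3=(alive,v0)
Op 3: gossip N1<->N2 -> N1.N0=(alive,v0) N1.N1=(alive,v0) N1.N2=(alive,v0) N1.N3=(alive,v0) | N2.N0=(alive,v0) N2.N1=(alive,v0) N2.N2=(alive,v0) N2.N3=(alive,v0)
Op 4: gossip N2<->N0 -> N2.N0=(alive,v0) N2.N1=(alive,v0) N2.N2=(alive,v0) N2.N3=(alive,v0) | N0.N0=(alive,v0) N0.N1=(alive,v0) N0.N2=(alive,v0) N0.N3=(alive,v0)
Op 5: gossip N0<->N2 -> N0.N0=(alive,v0) N0.N1=(alive,v0) N0.N2=(alive,v0) N0.N3=(alive,v0) | N2.N0=(alive,v0) N2.N1=(alive,v0) N2.N2=(alive,v0) N2.N3=(alive,v0)
Op 6: gossip N0<->N2 -> N0.N0=(alive,v0) N0.N1=(alive,v0) N0.N2=(alive,v0) N0.N3=(alive,v0) | N2.N0=(alive,v0) N2.N1=(alive,v0) N2.N2=(alive,v0) N2.N3=(alive,v0)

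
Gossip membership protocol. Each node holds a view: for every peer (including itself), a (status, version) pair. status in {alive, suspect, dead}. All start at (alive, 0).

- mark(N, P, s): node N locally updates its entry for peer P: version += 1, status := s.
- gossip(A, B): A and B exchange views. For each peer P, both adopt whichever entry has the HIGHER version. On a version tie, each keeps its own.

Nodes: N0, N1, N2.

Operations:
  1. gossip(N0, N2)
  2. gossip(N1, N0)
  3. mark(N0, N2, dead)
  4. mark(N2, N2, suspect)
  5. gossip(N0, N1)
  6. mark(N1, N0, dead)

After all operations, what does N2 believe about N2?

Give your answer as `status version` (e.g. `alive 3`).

Answer: suspect 1

Derivation:
Op 1: gossip N0<->N2 -> N0.N0=(alive,v0) N0.N1=(alive,v0) N0.N2=(alive,v0) | N2.N0=(alive,v0) N2.N1=(alive,v0) N2.N2=(alive,v0)
Op 2: gossip N1<->N0 -> N1.N0=(alive,v0) N1.N1=(alive,v0) N1.N2=(alive,v0) | N0.N0=(alive,v0) N0.N1=(alive,v0) N0.N2=(alive,v0)
Op 3: N0 marks N2=dead -> (dead,v1)
Op 4: N2 marks N2=suspect -> (suspect,v1)
Op 5: gossip N0<->N1 -> N0.N0=(alive,v0) N0.N1=(alive,v0) N0.N2=(dead,v1) | N1.N0=(alive,v0) N1.N1=(alive,v0) N1.N2=(dead,v1)
Op 6: N1 marks N0=dead -> (dead,v1)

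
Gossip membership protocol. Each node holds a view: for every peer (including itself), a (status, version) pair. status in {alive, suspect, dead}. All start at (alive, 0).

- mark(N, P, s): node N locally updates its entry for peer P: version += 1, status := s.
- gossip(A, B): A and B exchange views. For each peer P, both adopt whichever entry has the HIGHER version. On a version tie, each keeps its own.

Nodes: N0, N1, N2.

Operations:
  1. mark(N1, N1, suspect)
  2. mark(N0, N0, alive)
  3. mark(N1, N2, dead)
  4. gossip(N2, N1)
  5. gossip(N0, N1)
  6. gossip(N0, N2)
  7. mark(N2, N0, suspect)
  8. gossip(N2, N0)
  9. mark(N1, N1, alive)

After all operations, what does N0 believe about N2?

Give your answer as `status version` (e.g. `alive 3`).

Answer: dead 1

Derivation:
Op 1: N1 marks N1=suspect -> (suspect,v1)
Op 2: N0 marks N0=alive -> (alive,v1)
Op 3: N1 marks N2=dead -> (dead,v1)
Op 4: gossip N2<->N1 -> N2.N0=(alive,v0) N2.N1=(suspect,v1) N2.N2=(dead,v1) | N1.N0=(alive,v0) N1.N1=(suspect,v1) N1.N2=(dead,v1)
Op 5: gossip N0<->N1 -> N0.N0=(alive,v1) N0.N1=(suspect,v1) N0.N2=(dead,v1) | N1.N0=(alive,v1) N1.N1=(suspect,v1) N1.N2=(dead,v1)
Op 6: gossip N0<->N2 -> N0.N0=(alive,v1) N0.N1=(suspect,v1) N0.N2=(dead,v1) | N2.N0=(alive,v1) N2.N1=(suspect,v1) N2.N2=(dead,v1)
Op 7: N2 marks N0=suspect -> (suspect,v2)
Op 8: gossip N2<->N0 -> N2.N0=(suspect,v2) N2.N1=(suspect,v1) N2.N2=(dead,v1) | N0.N0=(suspect,v2) N0.N1=(suspect,v1) N0.N2=(dead,v1)
Op 9: N1 marks N1=alive -> (alive,v2)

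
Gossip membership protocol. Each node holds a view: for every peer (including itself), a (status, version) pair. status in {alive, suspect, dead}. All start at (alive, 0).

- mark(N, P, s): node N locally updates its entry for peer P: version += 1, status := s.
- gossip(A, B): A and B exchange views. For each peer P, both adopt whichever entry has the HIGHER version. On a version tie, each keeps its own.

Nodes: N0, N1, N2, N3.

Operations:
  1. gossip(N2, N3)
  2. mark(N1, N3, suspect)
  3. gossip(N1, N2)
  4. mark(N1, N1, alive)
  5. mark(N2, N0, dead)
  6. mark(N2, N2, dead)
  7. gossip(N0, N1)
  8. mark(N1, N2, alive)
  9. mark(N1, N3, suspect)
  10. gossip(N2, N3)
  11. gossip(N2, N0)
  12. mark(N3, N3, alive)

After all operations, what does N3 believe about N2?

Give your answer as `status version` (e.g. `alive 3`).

Answer: dead 1

Derivation:
Op 1: gossip N2<->N3 -> N2.N0=(alive,v0) N2.N1=(alive,v0) N2.N2=(alive,v0) N2.N3=(alive,v0) | N3.N0=(alive,v0) N3.N1=(alive,v0) N3.N2=(alive,v0) N3.N3=(alive,v0)
Op 2: N1 marks N3=suspect -> (suspect,v1)
Op 3: gossip N1<->N2 -> N1.N0=(alive,v0) N1.N1=(alive,v0) N1.N2=(alive,v0) N1.N3=(suspect,v1) | N2.N0=(alive,v0) N2.N1=(alive,v0) N2.N2=(alive,v0) N2.N3=(suspect,v1)
Op 4: N1 marks N1=alive -> (alive,v1)
Op 5: N2 marks N0=dead -> (dead,v1)
Op 6: N2 marks N2=dead -> (dead,v1)
Op 7: gossip N0<->N1 -> N0.N0=(alive,v0) N0.N1=(alive,v1) N0.N2=(alive,v0) N0.N3=(suspect,v1) | N1.N0=(alive,v0) N1.N1=(alive,v1) N1.N2=(alive,v0) N1.N3=(suspect,v1)
Op 8: N1 marks N2=alive -> (alive,v1)
Op 9: N1 marks N3=suspect -> (suspect,v2)
Op 10: gossip N2<->N3 -> N2.N0=(dead,v1) N2.N1=(alive,v0) N2.N2=(dead,v1) N2.N3=(suspect,v1) | N3.N0=(dead,v1) N3.N1=(alive,v0) N3.N2=(dead,v1) N3.N3=(suspect,v1)
Op 11: gossip N2<->N0 -> N2.N0=(dead,v1) N2.N1=(alive,v1) N2.N2=(dead,v1) N2.N3=(suspect,v1) | N0.N0=(dead,v1) N0.N1=(alive,v1) N0.N2=(dead,v1) N0.N3=(suspect,v1)
Op 12: N3 marks N3=alive -> (alive,v2)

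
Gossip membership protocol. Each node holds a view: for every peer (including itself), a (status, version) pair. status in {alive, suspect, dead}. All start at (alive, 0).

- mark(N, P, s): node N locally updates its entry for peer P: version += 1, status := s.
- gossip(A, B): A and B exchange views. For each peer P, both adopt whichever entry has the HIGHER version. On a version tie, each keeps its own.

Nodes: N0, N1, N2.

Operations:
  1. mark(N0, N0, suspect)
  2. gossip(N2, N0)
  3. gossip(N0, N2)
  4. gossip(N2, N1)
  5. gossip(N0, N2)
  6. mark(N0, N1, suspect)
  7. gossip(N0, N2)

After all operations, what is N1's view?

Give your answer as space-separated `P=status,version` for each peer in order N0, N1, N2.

Op 1: N0 marks N0=suspect -> (suspect,v1)
Op 2: gossip N2<->N0 -> N2.N0=(suspect,v1) N2.N1=(alive,v0) N2.N2=(alive,v0) | N0.N0=(suspect,v1) N0.N1=(alive,v0) N0.N2=(alive,v0)
Op 3: gossip N0<->N2 -> N0.N0=(suspect,v1) N0.N1=(alive,v0) N0.N2=(alive,v0) | N2.N0=(suspect,v1) N2.N1=(alive,v0) N2.N2=(alive,v0)
Op 4: gossip N2<->N1 -> N2.N0=(suspect,v1) N2.N1=(alive,v0) N2.N2=(alive,v0) | N1.N0=(suspect,v1) N1.N1=(alive,v0) N1.N2=(alive,v0)
Op 5: gossip N0<->N2 -> N0.N0=(suspect,v1) N0.N1=(alive,v0) N0.N2=(alive,v0) | N2.N0=(suspect,v1) N2.N1=(alive,v0) N2.N2=(alive,v0)
Op 6: N0 marks N1=suspect -> (suspect,v1)
Op 7: gossip N0<->N2 -> N0.N0=(suspect,v1) N0.N1=(suspect,v1) N0.N2=(alive,v0) | N2.N0=(suspect,v1) N2.N1=(suspect,v1) N2.N2=(alive,v0)

Answer: N0=suspect,1 N1=alive,0 N2=alive,0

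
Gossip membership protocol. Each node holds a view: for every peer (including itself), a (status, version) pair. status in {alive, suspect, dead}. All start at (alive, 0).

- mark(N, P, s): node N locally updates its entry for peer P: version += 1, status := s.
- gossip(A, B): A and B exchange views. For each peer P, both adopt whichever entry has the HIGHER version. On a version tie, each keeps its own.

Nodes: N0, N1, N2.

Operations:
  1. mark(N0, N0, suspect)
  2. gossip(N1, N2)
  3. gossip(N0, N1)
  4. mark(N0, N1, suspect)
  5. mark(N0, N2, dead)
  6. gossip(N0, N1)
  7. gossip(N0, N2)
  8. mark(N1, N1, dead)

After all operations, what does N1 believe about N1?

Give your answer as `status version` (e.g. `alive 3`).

Answer: dead 2

Derivation:
Op 1: N0 marks N0=suspect -> (suspect,v1)
Op 2: gossip N1<->N2 -> N1.N0=(alive,v0) N1.N1=(alive,v0) N1.N2=(alive,v0) | N2.N0=(alive,v0) N2.N1=(alive,v0) N2.N2=(alive,v0)
Op 3: gossip N0<->N1 -> N0.N0=(suspect,v1) N0.N1=(alive,v0) N0.N2=(alive,v0) | N1.N0=(suspect,v1) N1.N1=(alive,v0) N1.N2=(alive,v0)
Op 4: N0 marks N1=suspect -> (suspect,v1)
Op 5: N0 marks N2=dead -> (dead,v1)
Op 6: gossip N0<->N1 -> N0.N0=(suspect,v1) N0.N1=(suspect,v1) N0.N2=(dead,v1) | N1.N0=(suspect,v1) N1.N1=(suspect,v1) N1.N2=(dead,v1)
Op 7: gossip N0<->N2 -> N0.N0=(suspect,v1) N0.N1=(suspect,v1) N0.N2=(dead,v1) | N2.N0=(suspect,v1) N2.N1=(suspect,v1) N2.N2=(dead,v1)
Op 8: N1 marks N1=dead -> (dead,v2)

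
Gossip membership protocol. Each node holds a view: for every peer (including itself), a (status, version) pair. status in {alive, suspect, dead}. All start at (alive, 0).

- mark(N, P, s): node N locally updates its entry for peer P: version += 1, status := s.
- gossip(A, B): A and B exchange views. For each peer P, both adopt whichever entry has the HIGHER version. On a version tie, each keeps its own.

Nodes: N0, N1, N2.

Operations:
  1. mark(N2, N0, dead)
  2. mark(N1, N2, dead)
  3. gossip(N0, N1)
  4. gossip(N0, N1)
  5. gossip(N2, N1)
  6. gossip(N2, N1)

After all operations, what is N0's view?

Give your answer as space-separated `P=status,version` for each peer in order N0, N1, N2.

Answer: N0=alive,0 N1=alive,0 N2=dead,1

Derivation:
Op 1: N2 marks N0=dead -> (dead,v1)
Op 2: N1 marks N2=dead -> (dead,v1)
Op 3: gossip N0<->N1 -> N0.N0=(alive,v0) N0.N1=(alive,v0) N0.N2=(dead,v1) | N1.N0=(alive,v0) N1.N1=(alive,v0) N1.N2=(dead,v1)
Op 4: gossip N0<->N1 -> N0.N0=(alive,v0) N0.N1=(alive,v0) N0.N2=(dead,v1) | N1.N0=(alive,v0) N1.N1=(alive,v0) N1.N2=(dead,v1)
Op 5: gossip N2<->N1 -> N2.N0=(dead,v1) N2.N1=(alive,v0) N2.N2=(dead,v1) | N1.N0=(dead,v1) N1.N1=(alive,v0) N1.N2=(dead,v1)
Op 6: gossip N2<->N1 -> N2.N0=(dead,v1) N2.N1=(alive,v0) N2.N2=(dead,v1) | N1.N0=(dead,v1) N1.N1=(alive,v0) N1.N2=(dead,v1)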